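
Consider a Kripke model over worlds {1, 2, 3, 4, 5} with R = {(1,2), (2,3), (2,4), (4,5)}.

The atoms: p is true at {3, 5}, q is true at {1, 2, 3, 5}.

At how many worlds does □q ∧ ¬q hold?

1

1: □q is T, ¬q is F. ✗
2: □q is F, ¬q is F. ✗
3: □q is T, ¬q is F. ✗
4: □q is T, ¬q is T. ✓
5: □q is T, ¬q is F. ✗
Satisfying worlds: {4}.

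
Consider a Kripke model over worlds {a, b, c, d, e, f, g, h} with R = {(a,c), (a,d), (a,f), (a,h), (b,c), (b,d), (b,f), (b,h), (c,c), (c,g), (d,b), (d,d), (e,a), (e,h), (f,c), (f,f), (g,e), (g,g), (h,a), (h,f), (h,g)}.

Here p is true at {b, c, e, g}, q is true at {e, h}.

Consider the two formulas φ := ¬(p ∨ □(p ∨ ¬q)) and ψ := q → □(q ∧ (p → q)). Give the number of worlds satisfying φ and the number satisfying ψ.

For ¬(p ∨ □(p ∨ ¬q)):
a: p ∨ □(p ∨ ¬q) is F. ✓
b: p ∨ □(p ∨ ¬q) is T. ✗
c: p ∨ □(p ∨ ¬q) is T. ✗
d: p ∨ □(p ∨ ¬q) is T. ✗
e: p ∨ □(p ∨ ¬q) is T. ✗
f: p ∨ □(p ∨ ¬q) is T. ✗
g: p ∨ □(p ∨ ¬q) is T. ✗
h: p ∨ □(p ∨ ¬q) is T. ✗
— 1 world.
For q → □(q ∧ (p → q)):
a: q is F, □(q ∧ (p → q)) is F. ✓
b: q is F, □(q ∧ (p → q)) is F. ✓
c: q is F, □(q ∧ (p → q)) is F. ✓
d: q is F, □(q ∧ (p → q)) is F. ✓
e: q is T, □(q ∧ (p → q)) is F. ✗
f: q is F, □(q ∧ (p → q)) is F. ✓
g: q is F, □(q ∧ (p → q)) is F. ✓
h: q is T, □(q ∧ (p → q)) is F. ✗
— 6 worlds.

1 and 6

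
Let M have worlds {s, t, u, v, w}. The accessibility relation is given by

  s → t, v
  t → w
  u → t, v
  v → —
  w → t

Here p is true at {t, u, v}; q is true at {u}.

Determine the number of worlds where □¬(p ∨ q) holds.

2

s: successors {t, v}; ¬(p ∨ q) there: t:F, v:F. ✗
t: successors {w}; ¬(p ∨ q) there: w:T. ✓
u: successors {t, v}; ¬(p ∨ q) there: t:F, v:F. ✗
v: no successors, so □¬(p ∨ q) holds vacuously. ✓
w: successors {t}; ¬(p ∨ q) there: t:F. ✗
Satisfying worlds: {t, v}.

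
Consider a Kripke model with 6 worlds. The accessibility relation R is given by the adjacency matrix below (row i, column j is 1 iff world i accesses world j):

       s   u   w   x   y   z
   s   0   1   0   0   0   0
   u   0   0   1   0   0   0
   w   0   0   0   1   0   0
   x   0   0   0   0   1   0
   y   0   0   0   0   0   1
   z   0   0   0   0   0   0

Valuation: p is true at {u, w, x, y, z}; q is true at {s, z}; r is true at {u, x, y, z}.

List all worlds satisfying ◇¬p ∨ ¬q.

s: ◇¬p is F, ¬q is F. ✗
u: ◇¬p is F, ¬q is T. ✓
w: ◇¬p is F, ¬q is T. ✓
x: ◇¬p is F, ¬q is T. ✓
y: ◇¬p is F, ¬q is T. ✓
z: ◇¬p is F, ¬q is F. ✗

{u, w, x, y}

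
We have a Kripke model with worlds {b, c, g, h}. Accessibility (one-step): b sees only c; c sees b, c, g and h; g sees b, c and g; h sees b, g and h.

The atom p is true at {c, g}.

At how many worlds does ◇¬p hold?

3

b: successors {c}; ¬p there: c:F. ✗
c: successors {b, c, g, h}; ¬p there: b:T, c:F, g:F, h:T. ✓
g: successors {b, c, g}; ¬p there: b:T, c:F, g:F. ✓
h: successors {b, g, h}; ¬p there: b:T, g:F, h:T. ✓
Satisfying worlds: {c, g, h}.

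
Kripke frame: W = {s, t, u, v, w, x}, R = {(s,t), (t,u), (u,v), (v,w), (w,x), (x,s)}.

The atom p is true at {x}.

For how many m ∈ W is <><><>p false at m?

s: successors {t}; <><>p there: t:F. ✗
t: successors {u}; <><>p there: u:F. ✗
u: successors {v}; <><>p there: v:T. ✓
v: successors {w}; <><>p there: w:F. ✗
w: successors {x}; <><>p there: x:F. ✗
x: successors {s}; <><>p there: s:F. ✗
Satisfying worlds: {u}.
So <><><>p fails at the other 5 worlds.

5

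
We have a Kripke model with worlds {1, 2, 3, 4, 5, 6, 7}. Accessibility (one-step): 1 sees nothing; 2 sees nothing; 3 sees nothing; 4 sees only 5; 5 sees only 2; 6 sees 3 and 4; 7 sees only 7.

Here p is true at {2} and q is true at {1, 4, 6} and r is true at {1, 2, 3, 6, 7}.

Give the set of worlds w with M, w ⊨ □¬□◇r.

1: no successors, so □¬□◇r holds vacuously. ✓
2: no successors, so □¬□◇r holds vacuously. ✓
3: no successors, so □¬□◇r holds vacuously. ✓
4: successors {5}; ¬□◇r there: 5:T. ✓
5: successors {2}; ¬□◇r there: 2:F. ✗
6: successors {3, 4}; ¬□◇r there: 3:F, 4:F. ✗
7: successors {7}; ¬□◇r there: 7:F. ✗

{1, 2, 3, 4}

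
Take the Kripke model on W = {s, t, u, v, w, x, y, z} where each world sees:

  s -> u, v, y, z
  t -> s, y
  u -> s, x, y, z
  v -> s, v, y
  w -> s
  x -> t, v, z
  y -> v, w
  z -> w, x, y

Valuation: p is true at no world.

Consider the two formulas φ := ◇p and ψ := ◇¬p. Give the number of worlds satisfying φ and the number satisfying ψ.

0 and 8

For ◇p:
s: successors {u, v, y, z}; p there: u:F, v:F, y:F, z:F. ✗
t: successors {s, y}; p there: s:F, y:F. ✗
u: successors {s, x, y, z}; p there: s:F, x:F, y:F, z:F. ✗
v: successors {s, v, y}; p there: s:F, v:F, y:F. ✗
w: successors {s}; p there: s:F. ✗
x: successors {t, v, z}; p there: t:F, v:F, z:F. ✗
y: successors {v, w}; p there: v:F, w:F. ✗
z: successors {w, x, y}; p there: w:F, x:F, y:F. ✗
— 0 worlds.
For ◇¬p:
s: successors {u, v, y, z}; ¬p there: u:T, v:T, y:T, z:T. ✓
t: successors {s, y}; ¬p there: s:T, y:T. ✓
u: successors {s, x, y, z}; ¬p there: s:T, x:T, y:T, z:T. ✓
v: successors {s, v, y}; ¬p there: s:T, v:T, y:T. ✓
w: successors {s}; ¬p there: s:T. ✓
x: successors {t, v, z}; ¬p there: t:T, v:T, z:T. ✓
y: successors {v, w}; ¬p there: v:T, w:T. ✓
z: successors {w, x, y}; ¬p there: w:T, x:T, y:T. ✓
— 8 worlds.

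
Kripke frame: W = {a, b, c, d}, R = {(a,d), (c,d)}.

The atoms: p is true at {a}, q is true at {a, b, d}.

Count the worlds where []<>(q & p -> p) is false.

a: successors {d}; <>(q & p -> p) there: d:F. ✗
b: no successors, so []<>(q & p -> p) holds vacuously. ✓
c: successors {d}; <>(q & p -> p) there: d:F. ✗
d: no successors, so []<>(q & p -> p) holds vacuously. ✓
Satisfying worlds: {b, d}.
So []<>(q & p -> p) fails at the other 2 worlds.

2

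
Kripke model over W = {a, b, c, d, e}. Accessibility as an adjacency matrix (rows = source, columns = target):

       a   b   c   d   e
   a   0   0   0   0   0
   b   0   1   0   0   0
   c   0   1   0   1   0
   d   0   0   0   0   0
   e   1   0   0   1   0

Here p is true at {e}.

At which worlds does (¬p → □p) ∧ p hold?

{e}

a: ¬p → □p is T, p is F. ✗
b: ¬p → □p is F, p is F. ✗
c: ¬p → □p is F, p is F. ✗
d: ¬p → □p is T, p is F. ✗
e: ¬p → □p is T, p is T. ✓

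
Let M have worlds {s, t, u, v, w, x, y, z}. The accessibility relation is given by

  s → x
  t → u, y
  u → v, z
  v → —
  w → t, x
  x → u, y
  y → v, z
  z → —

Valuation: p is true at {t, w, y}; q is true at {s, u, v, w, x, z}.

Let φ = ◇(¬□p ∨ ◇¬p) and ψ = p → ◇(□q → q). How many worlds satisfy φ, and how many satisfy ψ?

For ◇(¬□p ∨ ◇¬p):
s: successors {x}; ¬□p ∨ ◇¬p there: x:T. ✓
t: successors {u, y}; ¬□p ∨ ◇¬p there: u:T, y:T. ✓
u: successors {v, z}; ¬□p ∨ ◇¬p there: v:F, z:F. ✗
v: no successors, so ◇(¬□p ∨ ◇¬p) fails. ✗
w: successors {t, x}; ¬□p ∨ ◇¬p there: t:T, x:T. ✓
x: successors {u, y}; ¬□p ∨ ◇¬p there: u:T, y:T. ✓
y: successors {v, z}; ¬□p ∨ ◇¬p there: v:F, z:F. ✗
z: no successors, so ◇(¬□p ∨ ◇¬p) fails. ✗
— 4 worlds.
For p → ◇(□q → q):
s: p is F, ◇(□q → q) is T. ✓
t: p is T, ◇(□q → q) is T. ✓
u: p is F, ◇(□q → q) is T. ✓
v: p is F, ◇(□q → q) is F. ✓
w: p is T, ◇(□q → q) is T. ✓
x: p is F, ◇(□q → q) is T. ✓
y: p is T, ◇(□q → q) is T. ✓
z: p is F, ◇(□q → q) is F. ✓
— 8 worlds.

4 and 8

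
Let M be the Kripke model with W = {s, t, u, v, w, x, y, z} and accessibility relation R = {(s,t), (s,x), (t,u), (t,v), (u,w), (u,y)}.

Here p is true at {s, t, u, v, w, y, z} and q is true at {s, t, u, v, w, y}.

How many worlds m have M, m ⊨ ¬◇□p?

5

s: ◇□p is T. ✗
t: ◇□p is T. ✗
u: ◇□p is T. ✗
v: ◇□p is F. ✓
w: ◇□p is F. ✓
x: ◇□p is F. ✓
y: ◇□p is F. ✓
z: ◇□p is F. ✓
Satisfying worlds: {v, w, x, y, z}.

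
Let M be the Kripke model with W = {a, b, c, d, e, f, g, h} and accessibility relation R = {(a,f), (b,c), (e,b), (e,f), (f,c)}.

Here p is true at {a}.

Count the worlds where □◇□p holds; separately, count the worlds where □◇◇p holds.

For □◇□p:
a: successors {f}; ◇□p there: f:T. ✓
b: successors {c}; ◇□p there: c:F. ✗
c: no successors, so □◇□p holds vacuously. ✓
d: no successors, so □◇□p holds vacuously. ✓
e: successors {b, f}; ◇□p there: b:T, f:T. ✓
f: successors {c}; ◇□p there: c:F. ✗
g: no successors, so □◇□p holds vacuously. ✓
h: no successors, so □◇□p holds vacuously. ✓
— 6 worlds.
For □◇◇p:
a: successors {f}; ◇◇p there: f:F. ✗
b: successors {c}; ◇◇p there: c:F. ✗
c: no successors, so □◇◇p holds vacuously. ✓
d: no successors, so □◇◇p holds vacuously. ✓
e: successors {b, f}; ◇◇p there: b:F, f:F. ✗
f: successors {c}; ◇◇p there: c:F. ✗
g: no successors, so □◇◇p holds vacuously. ✓
h: no successors, so □◇◇p holds vacuously. ✓
— 4 worlds.

6 and 4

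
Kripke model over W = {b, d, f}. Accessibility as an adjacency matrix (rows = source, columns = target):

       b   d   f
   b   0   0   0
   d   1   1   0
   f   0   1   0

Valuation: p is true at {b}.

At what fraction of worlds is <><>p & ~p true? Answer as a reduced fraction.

2/3

b: <><>p is F, ~p is F. ✗
d: <><>p is T, ~p is T. ✓
f: <><>p is T, ~p is T. ✓
That's 2 of 3 worlds, so 2/3.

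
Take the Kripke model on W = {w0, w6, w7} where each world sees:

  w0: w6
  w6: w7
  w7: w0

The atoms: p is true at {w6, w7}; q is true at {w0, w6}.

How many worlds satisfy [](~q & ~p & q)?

0

w0: successors {w6}; ~q & ~p & q there: w6:F. ✗
w6: successors {w7}; ~q & ~p & q there: w7:F. ✗
w7: successors {w0}; ~q & ~p & q there: w0:F. ✗
Satisfying worlds: ∅.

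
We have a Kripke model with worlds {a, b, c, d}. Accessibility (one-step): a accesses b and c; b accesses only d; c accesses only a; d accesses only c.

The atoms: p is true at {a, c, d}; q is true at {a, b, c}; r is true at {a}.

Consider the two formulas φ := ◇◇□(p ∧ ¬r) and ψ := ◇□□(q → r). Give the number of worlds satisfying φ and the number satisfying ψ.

For ◇◇□(p ∧ ¬r):
a: successors {b, c}; ◇□(p ∧ ¬r) there: b:T, c:F. ✓
b: successors {d}; ◇□(p ∧ ¬r) there: d:F. ✗
c: successors {a}; ◇□(p ∧ ¬r) there: a:T. ✓
d: successors {c}; ◇□(p ∧ ¬r) there: c:F. ✗
— 2 worlds.
For ◇□□(q → r):
a: successors {b, c}; □□(q → r) there: b:F, c:F. ✗
b: successors {d}; □□(q → r) there: d:T. ✓
c: successors {a}; □□(q → r) there: a:T. ✓
d: successors {c}; □□(q → r) there: c:F. ✗
— 2 worlds.

2 and 2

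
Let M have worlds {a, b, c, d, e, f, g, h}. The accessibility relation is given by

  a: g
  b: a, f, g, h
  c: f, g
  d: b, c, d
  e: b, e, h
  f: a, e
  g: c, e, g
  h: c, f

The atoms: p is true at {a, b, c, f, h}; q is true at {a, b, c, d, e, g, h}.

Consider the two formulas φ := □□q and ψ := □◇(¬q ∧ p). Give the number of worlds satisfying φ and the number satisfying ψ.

For □□q:
a: successors {g}; □q there: g:T. ✓
b: successors {a, f, g, h}; □q there: a:T, f:T, g:T, h:F. ✗
c: successors {f, g}; □q there: f:T, g:T. ✓
d: successors {b, c, d}; □q there: b:F, c:F, d:T. ✗
e: successors {b, e, h}; □q there: b:F, e:T, h:F. ✗
f: successors {a, e}; □q there: a:T, e:T. ✓
g: successors {c, e, g}; □q there: c:F, e:T, g:T. ✗
h: successors {c, f}; □q there: c:F, f:T. ✗
— 3 worlds.
For □◇(¬q ∧ p):
a: successors {g}; ◇(¬q ∧ p) there: g:F. ✗
b: successors {a, f, g, h}; ◇(¬q ∧ p) there: a:F, f:F, g:F, h:T. ✗
c: successors {f, g}; ◇(¬q ∧ p) there: f:F, g:F. ✗
d: successors {b, c, d}; ◇(¬q ∧ p) there: b:T, c:T, d:F. ✗
e: successors {b, e, h}; ◇(¬q ∧ p) there: b:T, e:F, h:T. ✗
f: successors {a, e}; ◇(¬q ∧ p) there: a:F, e:F. ✗
g: successors {c, e, g}; ◇(¬q ∧ p) there: c:T, e:F, g:F. ✗
h: successors {c, f}; ◇(¬q ∧ p) there: c:T, f:F. ✗
— 0 worlds.

3 and 0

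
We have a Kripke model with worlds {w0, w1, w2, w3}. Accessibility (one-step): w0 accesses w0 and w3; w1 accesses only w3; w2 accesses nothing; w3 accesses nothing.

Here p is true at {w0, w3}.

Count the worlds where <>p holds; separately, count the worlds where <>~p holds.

2 and 0

For <>p:
w0: successors {w0, w3}; p there: w0:T, w3:T. ✓
w1: successors {w3}; p there: w3:T. ✓
w2: no successors, so <>p fails. ✗
w3: no successors, so <>p fails. ✗
— 2 worlds.
For <>~p:
w0: successors {w0, w3}; ~p there: w0:F, w3:F. ✗
w1: successors {w3}; ~p there: w3:F. ✗
w2: no successors, so <>~p fails. ✗
w3: no successors, so <>~p fails. ✗
— 0 worlds.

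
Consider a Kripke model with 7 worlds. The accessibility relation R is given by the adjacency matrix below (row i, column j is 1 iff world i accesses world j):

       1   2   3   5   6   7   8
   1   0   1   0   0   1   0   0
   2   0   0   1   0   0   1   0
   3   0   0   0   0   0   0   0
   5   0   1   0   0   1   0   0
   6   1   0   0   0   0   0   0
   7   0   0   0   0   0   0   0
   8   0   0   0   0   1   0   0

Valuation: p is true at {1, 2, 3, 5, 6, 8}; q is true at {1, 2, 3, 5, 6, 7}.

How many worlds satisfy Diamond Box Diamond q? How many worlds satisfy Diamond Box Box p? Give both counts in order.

5 and 4

For Diamond Box Diamond q:
1: successors {2, 6}; Box Diamond q there: 2:F, 6:T. ✓
2: successors {3, 7}; Box Diamond q there: 3:T, 7:T. ✓
3: no successors, so Diamond Box Diamond q fails. ✗
5: successors {2, 6}; Box Diamond q there: 2:F, 6:T. ✓
6: successors {1}; Box Diamond q there: 1:T. ✓
7: no successors, so Diamond Box Diamond q fails. ✗
8: successors {6}; Box Diamond q there: 6:T. ✓
— 5 worlds.
For Diamond Box Box p:
1: successors {2, 6}; Box Box p there: 2:T, 6:T. ✓
2: successors {3, 7}; Box Box p there: 3:T, 7:T. ✓
3: no successors, so Diamond Box Box p fails. ✗
5: successors {2, 6}; Box Box p there: 2:T, 6:T. ✓
6: successors {1}; Box Box p there: 1:F. ✗
7: no successors, so Diamond Box Box p fails. ✗
8: successors {6}; Box Box p there: 6:T. ✓
— 4 worlds.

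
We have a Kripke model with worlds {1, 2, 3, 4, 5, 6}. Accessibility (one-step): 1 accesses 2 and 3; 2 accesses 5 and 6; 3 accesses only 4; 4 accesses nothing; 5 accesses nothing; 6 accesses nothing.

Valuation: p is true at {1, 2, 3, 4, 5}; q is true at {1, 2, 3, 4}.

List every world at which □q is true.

{1, 3, 4, 5, 6}

1: successors {2, 3}; q there: 2:T, 3:T. ✓
2: successors {5, 6}; q there: 5:F, 6:F. ✗
3: successors {4}; q there: 4:T. ✓
4: no successors, so □q holds vacuously. ✓
5: no successors, so □q holds vacuously. ✓
6: no successors, so □q holds vacuously. ✓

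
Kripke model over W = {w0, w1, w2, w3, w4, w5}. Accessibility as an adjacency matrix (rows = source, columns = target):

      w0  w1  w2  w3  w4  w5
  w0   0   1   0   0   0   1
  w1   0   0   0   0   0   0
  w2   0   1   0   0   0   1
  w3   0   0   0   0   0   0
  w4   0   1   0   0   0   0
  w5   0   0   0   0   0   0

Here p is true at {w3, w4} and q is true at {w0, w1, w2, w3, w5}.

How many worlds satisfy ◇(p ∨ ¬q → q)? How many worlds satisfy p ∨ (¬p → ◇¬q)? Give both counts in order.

For ◇(p ∨ ¬q → q):
w0: successors {w1, w5}; p ∨ ¬q → q there: w1:T, w5:T. ✓
w1: no successors, so ◇(p ∨ ¬q → q) fails. ✗
w2: successors {w1, w5}; p ∨ ¬q → q there: w1:T, w5:T. ✓
w3: no successors, so ◇(p ∨ ¬q → q) fails. ✗
w4: successors {w1}; p ∨ ¬q → q there: w1:T. ✓
w5: no successors, so ◇(p ∨ ¬q → q) fails. ✗
— 3 worlds.
For p ∨ (¬p → ◇¬q):
w0: p is F, ¬p → ◇¬q is F. ✗
w1: p is F, ¬p → ◇¬q is F. ✗
w2: p is F, ¬p → ◇¬q is F. ✗
w3: p is T, ¬p → ◇¬q is T. ✓
w4: p is T, ¬p → ◇¬q is T. ✓
w5: p is F, ¬p → ◇¬q is F. ✗
— 2 worlds.

3 and 2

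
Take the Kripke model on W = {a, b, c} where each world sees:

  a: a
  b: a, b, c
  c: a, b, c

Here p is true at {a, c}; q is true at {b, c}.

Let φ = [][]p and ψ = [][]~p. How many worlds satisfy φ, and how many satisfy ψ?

For [][]p:
a: successors {a}; []p there: a:T. ✓
b: successors {a, b, c}; []p there: a:T, b:F, c:F. ✗
c: successors {a, b, c}; []p there: a:T, b:F, c:F. ✗
— 1 world.
For [][]~p:
a: successors {a}; []~p there: a:F. ✗
b: successors {a, b, c}; []~p there: a:F, b:F, c:F. ✗
c: successors {a, b, c}; []~p there: a:F, b:F, c:F. ✗
— 0 worlds.

1 and 0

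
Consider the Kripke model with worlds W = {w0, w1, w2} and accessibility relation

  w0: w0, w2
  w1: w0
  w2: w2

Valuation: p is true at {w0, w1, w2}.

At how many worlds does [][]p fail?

0

w0: successors {w0, w2}; []p there: w0:T, w2:T. ✓
w1: successors {w0}; []p there: w0:T. ✓
w2: successors {w2}; []p there: w2:T. ✓
Satisfying worlds: {w0, w1, w2}.
So [][]p fails at the other 0 worlds.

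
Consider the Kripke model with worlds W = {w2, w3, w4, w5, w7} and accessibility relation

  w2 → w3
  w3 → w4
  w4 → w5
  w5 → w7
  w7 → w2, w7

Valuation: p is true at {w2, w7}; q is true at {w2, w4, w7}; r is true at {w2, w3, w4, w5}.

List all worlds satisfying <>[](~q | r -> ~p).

w2: successors {w3}; [](~q | r -> ~p) there: w3:T. ✓
w3: successors {w4}; [](~q | r -> ~p) there: w4:T. ✓
w4: successors {w5}; [](~q | r -> ~p) there: w5:T. ✓
w5: successors {w7}; [](~q | r -> ~p) there: w7:F. ✗
w7: successors {w2, w7}; [](~q | r -> ~p) there: w2:T, w7:F. ✓

{w2, w3, w4, w7}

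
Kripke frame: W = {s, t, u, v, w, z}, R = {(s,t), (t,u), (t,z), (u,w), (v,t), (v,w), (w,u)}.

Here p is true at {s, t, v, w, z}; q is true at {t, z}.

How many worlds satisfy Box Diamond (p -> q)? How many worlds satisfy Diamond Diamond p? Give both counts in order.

4 and 4

For Box Diamond (p -> q):
s: successors {t}; Diamond (p -> q) there: t:T. ✓
t: successors {u, z}; Diamond (p -> q) there: u:F, z:F. ✗
u: successors {w}; Diamond (p -> q) there: w:T. ✓
v: successors {t, w}; Diamond (p -> q) there: t:T, w:T. ✓
w: successors {u}; Diamond (p -> q) there: u:F. ✗
z: no successors, so Box Diamond (p -> q) holds vacuously. ✓
— 4 worlds.
For Diamond Diamond p:
s: successors {t}; Diamond p there: t:T. ✓
t: successors {u, z}; Diamond p there: u:T, z:F. ✓
u: successors {w}; Diamond p there: w:F. ✗
v: successors {t, w}; Diamond p there: t:T, w:F. ✓
w: successors {u}; Diamond p there: u:T. ✓
z: no successors, so Diamond Diamond p fails. ✗
— 4 worlds.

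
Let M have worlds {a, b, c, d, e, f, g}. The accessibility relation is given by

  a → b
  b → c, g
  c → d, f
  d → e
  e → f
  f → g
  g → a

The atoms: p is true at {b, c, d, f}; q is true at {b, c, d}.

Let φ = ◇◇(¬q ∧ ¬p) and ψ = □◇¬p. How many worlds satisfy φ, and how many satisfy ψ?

5 and 4

For ◇◇(¬q ∧ ¬p):
a: successors {b}; ◇(¬q ∧ ¬p) there: b:T. ✓
b: successors {c, g}; ◇(¬q ∧ ¬p) there: c:F, g:T. ✓
c: successors {d, f}; ◇(¬q ∧ ¬p) there: d:T, f:T. ✓
d: successors {e}; ◇(¬q ∧ ¬p) there: e:F. ✗
e: successors {f}; ◇(¬q ∧ ¬p) there: f:T. ✓
f: successors {g}; ◇(¬q ∧ ¬p) there: g:T. ✓
g: successors {a}; ◇(¬q ∧ ¬p) there: a:F. ✗
— 5 worlds.
For □◇¬p:
a: successors {b}; ◇¬p there: b:T. ✓
b: successors {c, g}; ◇¬p there: c:F, g:T. ✗
c: successors {d, f}; ◇¬p there: d:T, f:T. ✓
d: successors {e}; ◇¬p there: e:F. ✗
e: successors {f}; ◇¬p there: f:T. ✓
f: successors {g}; ◇¬p there: g:T. ✓
g: successors {a}; ◇¬p there: a:F. ✗
— 4 worlds.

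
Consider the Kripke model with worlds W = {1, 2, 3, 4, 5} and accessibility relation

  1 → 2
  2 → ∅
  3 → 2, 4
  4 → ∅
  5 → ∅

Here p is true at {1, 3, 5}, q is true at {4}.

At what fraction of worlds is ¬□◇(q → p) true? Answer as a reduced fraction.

2/5

1: □◇(q → p) is F. ✓
2: □◇(q → p) is T. ✗
3: □◇(q → p) is F. ✓
4: □◇(q → p) is T. ✗
5: □◇(q → p) is T. ✗
That's 2 of 5 worlds, so 2/5.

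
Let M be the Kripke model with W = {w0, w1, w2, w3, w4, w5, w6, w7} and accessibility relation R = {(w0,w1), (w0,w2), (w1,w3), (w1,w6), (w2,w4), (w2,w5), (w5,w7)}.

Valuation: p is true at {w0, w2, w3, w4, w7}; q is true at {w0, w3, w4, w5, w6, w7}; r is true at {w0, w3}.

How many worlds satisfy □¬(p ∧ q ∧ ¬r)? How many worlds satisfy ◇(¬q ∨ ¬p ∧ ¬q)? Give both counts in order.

6 and 1

For □¬(p ∧ q ∧ ¬r):
w0: successors {w1, w2}; ¬(p ∧ q ∧ ¬r) there: w1:T, w2:T. ✓
w1: successors {w3, w6}; ¬(p ∧ q ∧ ¬r) there: w3:T, w6:T. ✓
w2: successors {w4, w5}; ¬(p ∧ q ∧ ¬r) there: w4:F, w5:T. ✗
w3: no successors, so □¬(p ∧ q ∧ ¬r) holds vacuously. ✓
w4: no successors, so □¬(p ∧ q ∧ ¬r) holds vacuously. ✓
w5: successors {w7}; ¬(p ∧ q ∧ ¬r) there: w7:F. ✗
w6: no successors, so □¬(p ∧ q ∧ ¬r) holds vacuously. ✓
w7: no successors, so □¬(p ∧ q ∧ ¬r) holds vacuously. ✓
— 6 worlds.
For ◇(¬q ∨ ¬p ∧ ¬q):
w0: successors {w1, w2}; ¬q ∨ ¬p ∧ ¬q there: w1:T, w2:T. ✓
w1: successors {w3, w6}; ¬q ∨ ¬p ∧ ¬q there: w3:F, w6:F. ✗
w2: successors {w4, w5}; ¬q ∨ ¬p ∧ ¬q there: w4:F, w5:F. ✗
w3: no successors, so ◇(¬q ∨ ¬p ∧ ¬q) fails. ✗
w4: no successors, so ◇(¬q ∨ ¬p ∧ ¬q) fails. ✗
w5: successors {w7}; ¬q ∨ ¬p ∧ ¬q there: w7:F. ✗
w6: no successors, so ◇(¬q ∨ ¬p ∧ ¬q) fails. ✗
w7: no successors, so ◇(¬q ∨ ¬p ∧ ¬q) fails. ✗
— 1 world.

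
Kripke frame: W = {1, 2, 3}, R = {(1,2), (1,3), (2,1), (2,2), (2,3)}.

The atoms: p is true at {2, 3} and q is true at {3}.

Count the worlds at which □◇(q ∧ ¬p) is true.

1

1: successors {2, 3}; ◇(q ∧ ¬p) there: 2:F, 3:F. ✗
2: successors {1, 2, 3}; ◇(q ∧ ¬p) there: 1:F, 2:F, 3:F. ✗
3: no successors, so □◇(q ∧ ¬p) holds vacuously. ✓
Satisfying worlds: {3}.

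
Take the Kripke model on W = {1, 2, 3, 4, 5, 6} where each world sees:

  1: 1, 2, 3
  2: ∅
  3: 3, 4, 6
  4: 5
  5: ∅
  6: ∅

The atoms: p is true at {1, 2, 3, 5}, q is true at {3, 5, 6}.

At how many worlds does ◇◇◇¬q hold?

2

1: successors {1, 2, 3}; ◇◇¬q there: 1:T, 2:F, 3:T. ✓
2: no successors, so ◇◇◇¬q fails. ✗
3: successors {3, 4, 6}; ◇◇¬q there: 3:T, 4:F, 6:F. ✓
4: successors {5}; ◇◇¬q there: 5:F. ✗
5: no successors, so ◇◇◇¬q fails. ✗
6: no successors, so ◇◇◇¬q fails. ✗
Satisfying worlds: {1, 3}.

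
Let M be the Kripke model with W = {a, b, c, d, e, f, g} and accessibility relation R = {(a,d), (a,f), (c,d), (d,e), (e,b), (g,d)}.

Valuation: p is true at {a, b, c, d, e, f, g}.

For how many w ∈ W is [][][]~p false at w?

3

a: successors {d, f}; [][]~p there: d:F, f:T. ✗
b: no successors, so [][][]~p holds vacuously. ✓
c: successors {d}; [][]~p there: d:F. ✗
d: successors {e}; [][]~p there: e:T. ✓
e: successors {b}; [][]~p there: b:T. ✓
f: no successors, so [][][]~p holds vacuously. ✓
g: successors {d}; [][]~p there: d:F. ✗
Satisfying worlds: {b, d, e, f}.
So [][][]~p fails at the other 3 worlds.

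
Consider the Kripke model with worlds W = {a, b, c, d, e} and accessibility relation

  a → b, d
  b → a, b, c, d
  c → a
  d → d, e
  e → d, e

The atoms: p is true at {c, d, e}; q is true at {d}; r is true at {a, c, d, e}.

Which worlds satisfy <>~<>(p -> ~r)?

{a, b, d, e}

a: successors {b, d}; ~<>(p -> ~r) there: b:F, d:T. ✓
b: successors {a, b, c, d}; ~<>(p -> ~r) there: a:F, b:F, c:F, d:T. ✓
c: successors {a}; ~<>(p -> ~r) there: a:F. ✗
d: successors {d, e}; ~<>(p -> ~r) there: d:T, e:T. ✓
e: successors {d, e}; ~<>(p -> ~r) there: d:T, e:T. ✓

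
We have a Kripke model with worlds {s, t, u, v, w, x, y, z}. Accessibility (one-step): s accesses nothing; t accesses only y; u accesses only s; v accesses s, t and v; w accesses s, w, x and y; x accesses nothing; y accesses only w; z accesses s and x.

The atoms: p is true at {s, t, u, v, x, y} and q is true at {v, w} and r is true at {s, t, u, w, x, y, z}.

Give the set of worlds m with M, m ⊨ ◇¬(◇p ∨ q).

s: no successors, so ◇¬(◇p ∨ q) fails. ✗
t: successors {y}; ¬(◇p ∨ q) there: y:T. ✓
u: successors {s}; ¬(◇p ∨ q) there: s:T. ✓
v: successors {s, t, v}; ¬(◇p ∨ q) there: s:T, t:F, v:F. ✓
w: successors {s, w, x, y}; ¬(◇p ∨ q) there: s:T, w:F, x:T, y:T. ✓
x: no successors, so ◇¬(◇p ∨ q) fails. ✗
y: successors {w}; ¬(◇p ∨ q) there: w:F. ✗
z: successors {s, x}; ¬(◇p ∨ q) there: s:T, x:T. ✓

{t, u, v, w, z}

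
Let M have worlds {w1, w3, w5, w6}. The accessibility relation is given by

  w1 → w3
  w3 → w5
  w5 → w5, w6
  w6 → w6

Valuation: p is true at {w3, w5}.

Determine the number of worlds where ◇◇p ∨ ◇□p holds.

3

w1: ◇◇p is T, ◇□p is T. ✓
w3: ◇◇p is T, ◇□p is F. ✓
w5: ◇◇p is T, ◇□p is F. ✓
w6: ◇◇p is F, ◇□p is F. ✗
Satisfying worlds: {w1, w3, w5}.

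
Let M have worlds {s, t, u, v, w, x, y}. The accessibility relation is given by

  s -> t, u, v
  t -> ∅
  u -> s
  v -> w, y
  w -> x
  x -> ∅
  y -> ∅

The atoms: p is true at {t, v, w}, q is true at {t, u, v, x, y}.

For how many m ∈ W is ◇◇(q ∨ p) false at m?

s: successors {t, u, v}; ◇(q ∨ p) there: t:F, u:F, v:T. ✓
t: no successors, so ◇◇(q ∨ p) fails. ✗
u: successors {s}; ◇(q ∨ p) there: s:T. ✓
v: successors {w, y}; ◇(q ∨ p) there: w:T, y:F. ✓
w: successors {x}; ◇(q ∨ p) there: x:F. ✗
x: no successors, so ◇◇(q ∨ p) fails. ✗
y: no successors, so ◇◇(q ∨ p) fails. ✗
Satisfying worlds: {s, u, v}.
So ◇◇(q ∨ p) fails at the other 4 worlds.

4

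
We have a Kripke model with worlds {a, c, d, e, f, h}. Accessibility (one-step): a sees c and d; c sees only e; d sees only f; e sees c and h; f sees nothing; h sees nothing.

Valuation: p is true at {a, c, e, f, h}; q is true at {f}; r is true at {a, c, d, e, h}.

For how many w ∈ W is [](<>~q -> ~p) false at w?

a: successors {c, d}; <>~q -> ~p there: c:F, d:T. ✗
c: successors {e}; <>~q -> ~p there: e:F. ✗
d: successors {f}; <>~q -> ~p there: f:T. ✓
e: successors {c, h}; <>~q -> ~p there: c:F, h:T. ✗
f: no successors, so [](<>~q -> ~p) holds vacuously. ✓
h: no successors, so [](<>~q -> ~p) holds vacuously. ✓
Satisfying worlds: {d, f, h}.
So [](<>~q -> ~p) fails at the other 3 worlds.

3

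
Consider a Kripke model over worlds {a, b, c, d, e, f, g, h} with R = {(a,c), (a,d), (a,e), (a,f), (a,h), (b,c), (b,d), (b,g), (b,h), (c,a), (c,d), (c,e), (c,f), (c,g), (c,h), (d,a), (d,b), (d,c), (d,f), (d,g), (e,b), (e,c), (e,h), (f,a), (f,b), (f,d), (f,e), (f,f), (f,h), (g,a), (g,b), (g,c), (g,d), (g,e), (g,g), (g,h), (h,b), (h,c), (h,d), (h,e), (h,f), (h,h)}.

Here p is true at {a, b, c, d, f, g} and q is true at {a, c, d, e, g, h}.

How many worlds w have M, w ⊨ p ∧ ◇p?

a: p is T, ◇p is T. ✓
b: p is T, ◇p is T. ✓
c: p is T, ◇p is T. ✓
d: p is T, ◇p is T. ✓
e: p is F, ◇p is T. ✗
f: p is T, ◇p is T. ✓
g: p is T, ◇p is T. ✓
h: p is F, ◇p is T. ✗
Satisfying worlds: {a, b, c, d, f, g}.

6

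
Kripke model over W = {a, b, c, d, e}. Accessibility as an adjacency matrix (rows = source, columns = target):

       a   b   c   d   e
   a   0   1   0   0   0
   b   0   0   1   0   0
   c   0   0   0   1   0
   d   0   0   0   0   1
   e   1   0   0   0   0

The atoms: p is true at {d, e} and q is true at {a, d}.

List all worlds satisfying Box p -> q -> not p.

a: Box p is F, q -> not p is T. ✓
b: Box p is F, q -> not p is T. ✓
c: Box p is T, q -> not p is T. ✓
d: Box p is T, q -> not p is F. ✗
e: Box p is F, q -> not p is T. ✓

{a, b, c, e}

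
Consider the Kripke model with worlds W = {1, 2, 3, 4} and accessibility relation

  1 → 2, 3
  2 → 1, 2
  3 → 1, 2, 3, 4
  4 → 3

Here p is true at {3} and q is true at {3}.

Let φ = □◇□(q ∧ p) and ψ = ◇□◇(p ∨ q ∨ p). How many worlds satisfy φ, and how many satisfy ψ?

1 and 1

For □◇□(q ∧ p):
1: successors {2, 3}; ◇□(q ∧ p) there: 2:F, 3:T. ✗
2: successors {1, 2}; ◇□(q ∧ p) there: 1:F, 2:F. ✗
3: successors {1, 2, 3, 4}; ◇□(q ∧ p) there: 1:F, 2:F, 3:T, 4:F. ✗
4: successors {3}; ◇□(q ∧ p) there: 3:T. ✓
— 1 world.
For ◇□◇(p ∨ q ∨ p):
1: successors {2, 3}; □◇(p ∨ q ∨ p) there: 2:F, 3:F. ✗
2: successors {1, 2}; □◇(p ∨ q ∨ p) there: 1:F, 2:F. ✗
3: successors {1, 2, 3, 4}; □◇(p ∨ q ∨ p) there: 1:F, 2:F, 3:F, 4:T. ✓
4: successors {3}; □◇(p ∨ q ∨ p) there: 3:F. ✗
— 1 world.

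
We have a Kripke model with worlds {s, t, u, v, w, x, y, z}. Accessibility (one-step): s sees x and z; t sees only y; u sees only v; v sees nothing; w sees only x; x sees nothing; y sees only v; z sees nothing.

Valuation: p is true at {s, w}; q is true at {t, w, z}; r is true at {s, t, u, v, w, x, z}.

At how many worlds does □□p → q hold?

s: □□p is T, q is F. ✗
t: □□p is F, q is T. ✓
u: □□p is T, q is F. ✗
v: □□p is T, q is F. ✗
w: □□p is T, q is T. ✓
x: □□p is T, q is F. ✗
y: □□p is T, q is F. ✗
z: □□p is T, q is T. ✓
Satisfying worlds: {t, w, z}.

3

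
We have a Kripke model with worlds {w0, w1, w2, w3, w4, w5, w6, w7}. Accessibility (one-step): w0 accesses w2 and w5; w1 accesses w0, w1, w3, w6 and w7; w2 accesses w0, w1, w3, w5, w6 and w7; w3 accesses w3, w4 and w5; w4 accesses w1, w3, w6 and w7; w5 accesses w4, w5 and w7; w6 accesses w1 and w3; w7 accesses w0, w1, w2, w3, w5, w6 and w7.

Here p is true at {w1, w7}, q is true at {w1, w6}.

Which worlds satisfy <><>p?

{w0, w1, w2, w3, w4, w5, w6, w7}

w0: successors {w2, w5}; <>p there: w2:T, w5:T. ✓
w1: successors {w0, w1, w3, w6, w7}; <>p there: w0:F, w1:T, w3:F, w6:T, w7:T. ✓
w2: successors {w0, w1, w3, w5, w6, w7}; <>p there: w0:F, w1:T, w3:F, w5:T, w6:T, w7:T. ✓
w3: successors {w3, w4, w5}; <>p there: w3:F, w4:T, w5:T. ✓
w4: successors {w1, w3, w6, w7}; <>p there: w1:T, w3:F, w6:T, w7:T. ✓
w5: successors {w4, w5, w7}; <>p there: w4:T, w5:T, w7:T. ✓
w6: successors {w1, w3}; <>p there: w1:T, w3:F. ✓
w7: successors {w0, w1, w2, w3, w5, w6, w7}; <>p there: w0:F, w1:T, w2:T, w3:F, w5:T, w6:T, w7:T. ✓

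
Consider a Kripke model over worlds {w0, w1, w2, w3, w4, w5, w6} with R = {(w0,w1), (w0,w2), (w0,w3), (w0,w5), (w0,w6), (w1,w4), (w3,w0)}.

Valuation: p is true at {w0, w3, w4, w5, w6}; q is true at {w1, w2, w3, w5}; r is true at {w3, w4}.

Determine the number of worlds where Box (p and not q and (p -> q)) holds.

4

w0: successors {w1, w2, w3, w5, w6}; p and not q and (p -> q) there: w1:F, w2:F, w3:F, w5:F, w6:F. ✗
w1: successors {w4}; p and not q and (p -> q) there: w4:F. ✗
w2: no successors, so Box (p and not q and (p -> q)) holds vacuously. ✓
w3: successors {w0}; p and not q and (p -> q) there: w0:F. ✗
w4: no successors, so Box (p and not q and (p -> q)) holds vacuously. ✓
w5: no successors, so Box (p and not q and (p -> q)) holds vacuously. ✓
w6: no successors, so Box (p and not q and (p -> q)) holds vacuously. ✓
Satisfying worlds: {w2, w4, w5, w6}.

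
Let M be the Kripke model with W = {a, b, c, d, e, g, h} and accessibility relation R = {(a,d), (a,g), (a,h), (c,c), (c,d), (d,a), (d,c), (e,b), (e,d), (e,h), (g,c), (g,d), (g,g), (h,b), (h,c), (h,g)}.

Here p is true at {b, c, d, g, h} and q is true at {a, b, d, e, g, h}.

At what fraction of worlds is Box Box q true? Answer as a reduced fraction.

a: successors {d, g, h}; Box q there: d:F, g:F, h:F. ✗
b: no successors, so Box Box q holds vacuously. ✓
c: successors {c, d}; Box q there: c:F, d:F. ✗
d: successors {a, c}; Box q there: a:T, c:F. ✗
e: successors {b, d, h}; Box q there: b:T, d:F, h:F. ✗
g: successors {c, d, g}; Box q there: c:F, d:F, g:F. ✗
h: successors {b, c, g}; Box q there: b:T, c:F, g:F. ✗
That's 1 of 7 worlds, so 1/7.

1/7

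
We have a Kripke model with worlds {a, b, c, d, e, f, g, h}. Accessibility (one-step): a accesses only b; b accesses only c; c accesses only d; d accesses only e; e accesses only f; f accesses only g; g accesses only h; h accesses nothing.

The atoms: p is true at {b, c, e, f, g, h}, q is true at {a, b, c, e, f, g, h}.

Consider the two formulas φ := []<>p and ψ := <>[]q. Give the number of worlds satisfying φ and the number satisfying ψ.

6 and 6

For []<>p:
a: successors {b}; <>p there: b:T. ✓
b: successors {c}; <>p there: c:F. ✗
c: successors {d}; <>p there: d:T. ✓
d: successors {e}; <>p there: e:T. ✓
e: successors {f}; <>p there: f:T. ✓
f: successors {g}; <>p there: g:T. ✓
g: successors {h}; <>p there: h:F. ✗
h: no successors, so []<>p holds vacuously. ✓
— 6 worlds.
For <>[]q:
a: successors {b}; []q there: b:T. ✓
b: successors {c}; []q there: c:F. ✗
c: successors {d}; []q there: d:T. ✓
d: successors {e}; []q there: e:T. ✓
e: successors {f}; []q there: f:T. ✓
f: successors {g}; []q there: g:T. ✓
g: successors {h}; []q there: h:T. ✓
h: no successors, so <>[]q fails. ✗
— 6 worlds.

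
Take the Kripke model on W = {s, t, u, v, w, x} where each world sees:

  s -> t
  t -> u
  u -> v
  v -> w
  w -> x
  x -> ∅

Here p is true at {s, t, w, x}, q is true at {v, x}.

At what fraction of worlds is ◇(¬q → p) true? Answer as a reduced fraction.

s: successors {t}; ¬q → p there: t:T. ✓
t: successors {u}; ¬q → p there: u:F. ✗
u: successors {v}; ¬q → p there: v:T. ✓
v: successors {w}; ¬q → p there: w:T. ✓
w: successors {x}; ¬q → p there: x:T. ✓
x: no successors, so ◇(¬q → p) fails. ✗
That's 4 of 6 worlds, so 4/6 = 2/3.

2/3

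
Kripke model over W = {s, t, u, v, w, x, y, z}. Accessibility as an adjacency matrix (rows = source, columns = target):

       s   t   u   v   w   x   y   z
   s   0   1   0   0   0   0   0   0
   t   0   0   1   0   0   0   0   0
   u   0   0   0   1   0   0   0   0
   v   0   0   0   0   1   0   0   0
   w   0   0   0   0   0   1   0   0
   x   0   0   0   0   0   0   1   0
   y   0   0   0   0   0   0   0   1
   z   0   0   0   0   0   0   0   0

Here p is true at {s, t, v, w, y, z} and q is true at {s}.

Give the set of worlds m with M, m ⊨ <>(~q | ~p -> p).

s: successors {t}; ~q | ~p -> p there: t:T. ✓
t: successors {u}; ~q | ~p -> p there: u:F. ✗
u: successors {v}; ~q | ~p -> p there: v:T. ✓
v: successors {w}; ~q | ~p -> p there: w:T. ✓
w: successors {x}; ~q | ~p -> p there: x:F. ✗
x: successors {y}; ~q | ~p -> p there: y:T. ✓
y: successors {z}; ~q | ~p -> p there: z:T. ✓
z: no successors, so <>(~q | ~p -> p) fails. ✗

{s, u, v, x, y}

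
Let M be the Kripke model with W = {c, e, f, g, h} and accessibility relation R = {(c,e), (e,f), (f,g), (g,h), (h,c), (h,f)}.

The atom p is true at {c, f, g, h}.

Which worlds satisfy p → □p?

{e, f, g, h}

c: p is T, □p is F. ✗
e: p is F, □p is T. ✓
f: p is T, □p is T. ✓
g: p is T, □p is T. ✓
h: p is T, □p is T. ✓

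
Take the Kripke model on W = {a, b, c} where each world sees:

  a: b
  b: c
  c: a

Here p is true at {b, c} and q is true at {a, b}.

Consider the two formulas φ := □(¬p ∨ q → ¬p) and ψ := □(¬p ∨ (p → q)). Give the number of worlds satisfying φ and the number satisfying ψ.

For □(¬p ∨ q → ¬p):
a: successors {b}; ¬p ∨ q → ¬p there: b:F. ✗
b: successors {c}; ¬p ∨ q → ¬p there: c:T. ✓
c: successors {a}; ¬p ∨ q → ¬p there: a:T. ✓
— 2 worlds.
For □(¬p ∨ (p → q)):
a: successors {b}; ¬p ∨ (p → q) there: b:T. ✓
b: successors {c}; ¬p ∨ (p → q) there: c:F. ✗
c: successors {a}; ¬p ∨ (p → q) there: a:T. ✓
— 2 worlds.

2 and 2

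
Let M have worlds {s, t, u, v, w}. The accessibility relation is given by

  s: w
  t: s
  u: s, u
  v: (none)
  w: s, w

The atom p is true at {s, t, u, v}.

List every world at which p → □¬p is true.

s: p is T, □¬p is T. ✓
t: p is T, □¬p is F. ✗
u: p is T, □¬p is F. ✗
v: p is T, □¬p is T. ✓
w: p is F, □¬p is F. ✓

{s, v, w}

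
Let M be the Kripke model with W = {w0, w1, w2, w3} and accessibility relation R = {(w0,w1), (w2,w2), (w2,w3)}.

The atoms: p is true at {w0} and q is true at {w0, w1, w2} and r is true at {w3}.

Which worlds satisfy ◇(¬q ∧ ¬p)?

{w2}

w0: successors {w1}; ¬q ∧ ¬p there: w1:F. ✗
w1: no successors, so ◇(¬q ∧ ¬p) fails. ✗
w2: successors {w2, w3}; ¬q ∧ ¬p there: w2:F, w3:T. ✓
w3: no successors, so ◇(¬q ∧ ¬p) fails. ✗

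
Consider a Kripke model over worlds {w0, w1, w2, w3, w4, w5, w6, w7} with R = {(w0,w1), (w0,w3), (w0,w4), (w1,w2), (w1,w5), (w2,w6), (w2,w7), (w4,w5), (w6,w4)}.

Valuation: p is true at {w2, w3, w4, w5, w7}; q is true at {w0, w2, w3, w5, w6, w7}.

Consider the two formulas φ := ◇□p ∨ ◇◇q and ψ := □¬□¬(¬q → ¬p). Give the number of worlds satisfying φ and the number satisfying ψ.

For ◇□p ∨ ◇◇q:
w0: ◇□p is T, ◇◇q is T. ✓
w1: ◇□p is T, ◇◇q is T. ✓
w2: ◇□p is T, ◇◇q is F. ✓
w3: ◇□p is F, ◇◇q is F. ✗
w4: ◇□p is T, ◇◇q is F. ✓
w5: ◇□p is F, ◇◇q is F. ✗
w6: ◇□p is T, ◇◇q is T. ✓
w7: ◇□p is F, ◇◇q is F. ✗
— 5 worlds.
For □¬□¬(¬q → ¬p):
w0: successors {w1, w3, w4}; ¬□¬(¬q → ¬p) there: w1:T, w3:F, w4:T. ✗
w1: successors {w2, w5}; ¬□¬(¬q → ¬p) there: w2:T, w5:F. ✗
w2: successors {w6, w7}; ¬□¬(¬q → ¬p) there: w6:F, w7:F. ✗
w3: no successors, so □¬□¬(¬q → ¬p) holds vacuously. ✓
w4: successors {w5}; ¬□¬(¬q → ¬p) there: w5:F. ✗
w5: no successors, so □¬□¬(¬q → ¬p) holds vacuously. ✓
w6: successors {w4}; ¬□¬(¬q → ¬p) there: w4:T. ✓
w7: no successors, so □¬□¬(¬q → ¬p) holds vacuously. ✓
— 4 worlds.

5 and 4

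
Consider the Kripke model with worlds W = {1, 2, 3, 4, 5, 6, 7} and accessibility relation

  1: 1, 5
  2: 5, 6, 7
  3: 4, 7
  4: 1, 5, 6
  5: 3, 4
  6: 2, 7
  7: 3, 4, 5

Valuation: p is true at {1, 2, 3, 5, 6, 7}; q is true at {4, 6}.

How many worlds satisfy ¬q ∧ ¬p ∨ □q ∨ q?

2

1: ¬q ∧ ¬p is F, □q ∨ q is F. ✗
2: ¬q ∧ ¬p is F, □q ∨ q is F. ✗
3: ¬q ∧ ¬p is F, □q ∨ q is F. ✗
4: ¬q ∧ ¬p is F, □q ∨ q is T. ✓
5: ¬q ∧ ¬p is F, □q ∨ q is F. ✗
6: ¬q ∧ ¬p is F, □q ∨ q is T. ✓
7: ¬q ∧ ¬p is F, □q ∨ q is F. ✗
Satisfying worlds: {4, 6}.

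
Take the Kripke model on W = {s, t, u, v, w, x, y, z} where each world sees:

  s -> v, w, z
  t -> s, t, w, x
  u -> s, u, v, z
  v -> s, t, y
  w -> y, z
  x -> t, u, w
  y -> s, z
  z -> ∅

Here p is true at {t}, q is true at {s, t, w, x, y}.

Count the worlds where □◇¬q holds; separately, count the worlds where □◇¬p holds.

For □◇¬q:
s: successors {v, w, z}; ◇¬q there: v:F, w:T, z:F. ✗
t: successors {s, t, w, x}; ◇¬q there: s:T, t:F, w:T, x:T. ✗
u: successors {s, u, v, z}; ◇¬q there: s:T, u:T, v:F, z:F. ✗
v: successors {s, t, y}; ◇¬q there: s:T, t:F, y:T. ✗
w: successors {y, z}; ◇¬q there: y:T, z:F. ✗
x: successors {t, u, w}; ◇¬q there: t:F, u:T, w:T. ✗
y: successors {s, z}; ◇¬q there: s:T, z:F. ✗
z: no successors, so □◇¬q holds vacuously. ✓
— 1 world.
For □◇¬p:
s: successors {v, w, z}; ◇¬p there: v:T, w:T, z:F. ✗
t: successors {s, t, w, x}; ◇¬p there: s:T, t:T, w:T, x:T. ✓
u: successors {s, u, v, z}; ◇¬p there: s:T, u:T, v:T, z:F. ✗
v: successors {s, t, y}; ◇¬p there: s:T, t:T, y:T. ✓
w: successors {y, z}; ◇¬p there: y:T, z:F. ✗
x: successors {t, u, w}; ◇¬p there: t:T, u:T, w:T. ✓
y: successors {s, z}; ◇¬p there: s:T, z:F. ✗
z: no successors, so □◇¬p holds vacuously. ✓
— 4 worlds.

1 and 4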